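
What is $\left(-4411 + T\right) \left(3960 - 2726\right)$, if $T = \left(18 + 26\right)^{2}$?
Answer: $-3054150$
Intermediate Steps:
$T = 1936$ ($T = 44^{2} = 1936$)
$\left(-4411 + T\right) \left(3960 - 2726\right) = \left(-4411 + 1936\right) \left(3960 - 2726\right) = \left(-2475\right) 1234 = -3054150$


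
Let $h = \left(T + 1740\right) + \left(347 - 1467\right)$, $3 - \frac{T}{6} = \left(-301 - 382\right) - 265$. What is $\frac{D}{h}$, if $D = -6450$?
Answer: $- \frac{3225}{3163} \approx -1.0196$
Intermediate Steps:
$T = 5706$ ($T = 18 - 6 \left(\left(-301 - 382\right) - 265\right) = 18 - 6 \left(-683 - 265\right) = 18 - -5688 = 18 + 5688 = 5706$)
$h = 6326$ ($h = \left(5706 + 1740\right) + \left(347 - 1467\right) = 7446 + \left(347 - 1467\right) = 7446 - 1120 = 6326$)
$\frac{D}{h} = - \frac{6450}{6326} = \left(-6450\right) \frac{1}{6326} = - \frac{3225}{3163}$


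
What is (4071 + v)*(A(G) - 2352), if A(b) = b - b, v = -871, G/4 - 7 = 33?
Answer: -7526400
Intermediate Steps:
G = 160 (G = 28 + 4*33 = 28 + 132 = 160)
A(b) = 0
(4071 + v)*(A(G) - 2352) = (4071 - 871)*(0 - 2352) = 3200*(-2352) = -7526400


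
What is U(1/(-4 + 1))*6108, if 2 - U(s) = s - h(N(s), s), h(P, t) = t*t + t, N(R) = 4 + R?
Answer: 38684/3 ≈ 12895.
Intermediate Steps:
h(P, t) = t + t**2 (h(P, t) = t**2 + t = t + t**2)
U(s) = 2 - s + s*(1 + s) (U(s) = 2 - (s - s*(1 + s)) = 2 + (-s + s*(1 + s)) = 2 - s + s*(1 + s))
U(1/(-4 + 1))*6108 = (2 + (1/(-4 + 1))**2)*6108 = (2 + (1/(-3))**2)*6108 = (2 + (-1/3)**2)*6108 = (2 + 1/9)*6108 = (19/9)*6108 = 38684/3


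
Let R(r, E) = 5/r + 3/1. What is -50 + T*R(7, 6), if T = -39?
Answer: -1364/7 ≈ -194.86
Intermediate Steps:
R(r, E) = 3 + 5/r (R(r, E) = 5/r + 3*1 = 5/r + 3 = 3 + 5/r)
-50 + T*R(7, 6) = -50 - 39*(3 + 5/7) = -50 - 39*26/7 = -50 - 1014/7 = -1364/7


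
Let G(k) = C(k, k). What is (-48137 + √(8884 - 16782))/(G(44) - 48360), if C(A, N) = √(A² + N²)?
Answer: 290988165/292335716 + 529507*√2/584671432 - 6045*I*√7898/292335716 - 11*I*√3949/292335716 ≈ 0.99667 - 0.0018401*I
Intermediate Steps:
G(k) = √2*√(k²) (G(k) = √(k² + k²) = √(2*k²) = √2*√(k²))
(-48137 + √(8884 - 16782))/(G(44) - 48360) = (-48137 + √(8884 - 16782))/(√2*√(44²) - 48360) = (-48137 + √(-7898))/(√2*√1936 - 48360) = (-48137 + I*√7898)/(√2*44 - 48360) = (-48137 + I*√7898)/(44*√2 - 48360) = (-48137 + I*√7898)/(-48360 + 44*√2)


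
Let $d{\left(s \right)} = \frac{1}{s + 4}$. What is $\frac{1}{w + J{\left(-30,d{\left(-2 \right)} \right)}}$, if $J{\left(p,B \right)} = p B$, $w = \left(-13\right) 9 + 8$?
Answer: $- \frac{1}{124} \approx -0.0080645$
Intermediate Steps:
$w = -109$ ($w = -117 + 8 = -109$)
$d{\left(s \right)} = \frac{1}{4 + s}$
$J{\left(p,B \right)} = B p$
$\frac{1}{w + J{\left(-30,d{\left(-2 \right)} \right)}} = \frac{1}{-109 + \frac{1}{4 - 2} \left(-30\right)} = \frac{1}{-109 + \frac{1}{2} \left(-30\right)} = \frac{1}{-109 - 15} = \frac{1}{-124} = - \frac{1}{124}$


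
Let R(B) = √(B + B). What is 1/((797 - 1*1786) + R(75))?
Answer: -989/977971 - 5*√6/977971 ≈ -0.0010238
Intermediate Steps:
R(B) = √2*√B (R(B) = √(2*B) = √2*√B)
1/((797 - 1*1786) + R(75)) = 1/((797 - 1*1786) + √2*√75) = 1/((797 - 1786) + √2*(5*√3)) = 1/(-989 + 5*√6)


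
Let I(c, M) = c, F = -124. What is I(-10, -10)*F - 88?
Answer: 1152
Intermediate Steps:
I(-10, -10)*F - 88 = -10*(-124) - 88 = 1240 - 88 = 1152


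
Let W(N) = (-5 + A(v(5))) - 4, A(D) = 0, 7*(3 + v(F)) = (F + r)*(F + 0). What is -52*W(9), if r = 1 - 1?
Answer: 468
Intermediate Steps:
r = 0
v(F) = -3 + F²/7 (v(F) = -3 + ((F + 0)*(F + 0))/7 = -3 + (F*F)/7 = -3 + F²/7)
W(N) = -9 (W(N) = (-5 + 0) - 4 = -5 - 4 = -9)
-52*W(9) = -52*(-9) = 468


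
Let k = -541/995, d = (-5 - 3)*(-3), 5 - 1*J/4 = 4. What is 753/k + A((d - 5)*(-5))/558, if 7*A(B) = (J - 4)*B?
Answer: -749235/541 ≈ -1384.9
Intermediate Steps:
J = 4 (J = 20 - 4*4 = 20 - 16 = 4)
d = 24 (d = -8*(-3) = 24)
A(B) = 0 (A(B) = ((4 - 4)*B)/7 = (0*B)/7 = (⅐)*0 = 0)
k = -541/995 (k = -541*1/995 = -541/995 ≈ -0.54372)
753/k + A((d - 5)*(-5))/558 = 753/(-541/995) + 0/558 = 753*(-995/541) + 0*(1/558) = -749235/541 + 0 = -749235/541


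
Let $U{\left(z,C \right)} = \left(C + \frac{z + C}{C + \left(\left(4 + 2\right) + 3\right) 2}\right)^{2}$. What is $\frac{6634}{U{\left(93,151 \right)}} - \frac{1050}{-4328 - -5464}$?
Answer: $- \frac{240838341893}{376999871992} \approx -0.63883$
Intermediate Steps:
$U{\left(z,C \right)} = \left(C + \frac{C + z}{18 + C}\right)^{2}$ ($U{\left(z,C \right)} = \left(C + \frac{C + z}{C + \left(6 + 3\right) 2}\right)^{2} = \left(C + \frac{C + z}{C + 9 \cdot 2}\right)^{2} = \left(C + \frac{C + z}{C + 18}\right)^{2} = \left(C + \frac{C + z}{18 + C}\right)^{2}$)
$\frac{6634}{U{\left(93,151 \right)}} - \frac{1050}{-4328 - -5464} = \frac{6634}{\frac{1}{\left(18 + 151\right)^{2}} \left(93 + 151^{2} + 19 \cdot 151\right)^{2}} - \frac{1050}{-4328 - -5464} = \frac{6634}{\frac{1}{28561} \left(93 + 22801 + 2869\right)^{2}} - \frac{1050}{-4328 + 5464} = \frac{6634}{\frac{1}{28561} \cdot 25763^{2}} - \frac{1050}{1136} = \frac{6634}{\frac{1}{28561} \cdot 663732169} - \frac{525}{568} = \frac{6634}{\frac{663732169}{28561}} - \frac{525}{568} = 6634 \cdot \frac{28561}{663732169} - \frac{525}{568} = \frac{189473674}{663732169} - \frac{525}{568} = - \frac{240838341893}{376999871992}$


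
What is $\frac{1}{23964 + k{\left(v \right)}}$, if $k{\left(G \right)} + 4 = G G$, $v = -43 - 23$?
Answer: $\frac{1}{28316} \approx 3.5316 \cdot 10^{-5}$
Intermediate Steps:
$v = -66$
$k{\left(G \right)} = -4 + G^{2}$ ($k{\left(G \right)} = -4 + G G = -4 + G^{2}$)
$\frac{1}{23964 + k{\left(v \right)}} = \frac{1}{23964 - \left(4 - \left(-66\right)^{2}\right)} = \frac{1}{23964 + \left(-4 + 4356\right)} = \frac{1}{23964 + 4352} = \frac{1}{28316}$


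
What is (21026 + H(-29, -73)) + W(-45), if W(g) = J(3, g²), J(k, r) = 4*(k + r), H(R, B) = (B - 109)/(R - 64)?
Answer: 2710016/93 ≈ 29140.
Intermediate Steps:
H(R, B) = (-109 + B)/(-64 + R)
J(k, r) = 4*k + 4*r
W(g) = 12 + 4*g² (W(g) = 4*3 + 4*g² = 12 + 4*g²)
(21026 + H(-29, -73)) + W(-45) = (21026 + (-109 - 73)/(-64 - 29)) + (12 + 4*(-45)²) = (21026 - 182/(-93)) + (12 + 4*2025) = (21026 - 1/93*(-182)) + (12 + 8100) = (21026 + 182/93) + 8112 = 1955600/93 + 8112 = 2710016/93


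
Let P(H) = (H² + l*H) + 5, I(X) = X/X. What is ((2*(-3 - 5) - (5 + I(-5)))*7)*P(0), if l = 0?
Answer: -770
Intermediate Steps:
I(X) = 1
P(H) = 5 + H² (P(H) = (H² + 0*H) + 5 = (H² + 0) + 5 = H² + 5 = 5 + H²)
((2*(-3 - 5) - (5 + I(-5)))*7)*P(0) = ((2*(-3 - 5) - (5 + 1))*7)*(5 + 0²) = ((2*(-8) - 6)*7)*(5 + 0) = ((-16 - 1*6)*7)*5 = ((-16 - 6)*7)*5 = -22*7*5 = -154*5 = -770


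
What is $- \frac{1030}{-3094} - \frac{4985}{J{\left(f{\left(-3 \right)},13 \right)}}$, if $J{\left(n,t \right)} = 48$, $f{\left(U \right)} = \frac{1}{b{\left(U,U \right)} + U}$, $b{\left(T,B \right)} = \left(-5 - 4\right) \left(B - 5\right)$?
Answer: $- \frac{7687075}{74256} \approx -103.52$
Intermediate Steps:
$b{\left(T,B \right)} = 45 - 9 B$ ($b{\left(T,B \right)} = - 9 \left(-5 + B\right) = 45 - 9 B$)
$f{\left(U \right)} = \frac{1}{45 - 8 U}$ ($f{\left(U \right)} = \frac{1}{\left(45 - 9 U\right) + U} = \frac{1}{45 - 8 U}$)
$- \frac{1030}{-3094} - \frac{4985}{J{\left(f{\left(-3 \right)},13 \right)}} = - \frac{1030}{-3094} - \frac{4985}{48} = \left(-1030\right) \left(- \frac{1}{3094}\right) - \frac{4985}{48} = \frac{515}{1547} - \frac{4985}{48} = - \frac{7687075}{74256}$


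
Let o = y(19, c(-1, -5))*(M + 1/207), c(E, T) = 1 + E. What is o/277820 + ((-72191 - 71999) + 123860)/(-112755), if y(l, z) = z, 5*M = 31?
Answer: 4066/22551 ≈ 0.18030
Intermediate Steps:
M = 31/5 (M = (1/5)*31 = 31/5 ≈ 6.2000)
o = 0 (o = (1 - 1)*(31/5 + 1/207) = 0*(31/5 + 1/207) = 0*(6422/1035) = 0)
o/277820 + ((-72191 - 71999) + 123860)/(-112755) = 0/277820 + ((-72191 - 71999) + 123860)/(-112755) = 0*(1/277820) + (-144190 + 123860)*(-1/112755) = 0 - 20330*(-1/112755) = 0 + 4066/22551 = 4066/22551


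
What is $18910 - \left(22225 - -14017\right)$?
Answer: $-17332$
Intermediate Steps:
$18910 - \left(22225 - -14017\right) = 18910 - \left(22225 + 14017\right) = 18910 - 36242 = -17332$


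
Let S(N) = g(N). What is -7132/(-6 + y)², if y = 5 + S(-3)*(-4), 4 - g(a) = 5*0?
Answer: -7132/289 ≈ -24.678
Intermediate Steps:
g(a) = 4 (g(a) = 4 - 5*0 = 4 - 1*0 = 4 + 0 = 4)
S(N) = 4
y = -11 (y = 5 + 4*(-4) = 5 - 16 = -11)
-7132/(-6 + y)² = -7132/(-6 - 11)² = -7132/((-17)²) = -7132/289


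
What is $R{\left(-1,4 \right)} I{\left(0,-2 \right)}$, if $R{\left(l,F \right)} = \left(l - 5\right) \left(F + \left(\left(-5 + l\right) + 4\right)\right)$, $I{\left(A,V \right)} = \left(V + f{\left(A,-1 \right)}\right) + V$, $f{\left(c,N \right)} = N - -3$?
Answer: $24$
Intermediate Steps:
$f{\left(c,N \right)} = 3 + N$ ($f{\left(c,N \right)} = N + 3 = 3 + N$)
$I{\left(A,V \right)} = 2 + 2 V$ ($I{\left(A,V \right)} = \left(V + \left(3 - 1\right)\right) + V = \left(V + 2\right) + V = \left(2 + V\right) + V = 2 + 2 V$)
$R{\left(l,F \right)} = \left(-5 + l\right) \left(-1 + F + l\right)$ ($R{\left(l,F \right)} = \left(-5 + l\right) \left(F + \left(-1 + l\right)\right) = \left(-5 + l\right) \left(-1 + F + l\right)$)
$R{\left(-1,4 \right)} I{\left(0,-2 \right)} = \left(5 + \left(-1\right)^{2} - -6 - 20 + 4 \left(-1\right)\right) \left(2 + 2 \left(-2\right)\right) = \left(5 + 1 + 6 - 20 - 4\right) \left(2 - 4\right) = \left(-12\right) \left(-2\right) = 24$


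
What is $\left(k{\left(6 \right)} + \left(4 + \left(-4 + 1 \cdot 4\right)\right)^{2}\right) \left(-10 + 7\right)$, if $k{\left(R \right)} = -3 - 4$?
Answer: $-27$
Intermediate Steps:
$k{\left(R \right)} = -7$
$\left(k{\left(6 \right)} + \left(4 + \left(-4 + 1 \cdot 4\right)\right)^{2}\right) \left(-10 + 7\right) = \left(-7 + \left(4 + \left(-4 + 1 \cdot 4\right)\right)^{2}\right) \left(-10 + 7\right) = \left(-7 + \left(4 + \left(-4 + 4\right)\right)^{2}\right) \left(-3\right) = \left(-7 + \left(4 + 0\right)^{2}\right) \left(-3\right) = \left(-7 + 4^{2}\right) \left(-3\right) = \left(-7 + 16\right) \left(-3\right) = 9 \left(-3\right) = -27$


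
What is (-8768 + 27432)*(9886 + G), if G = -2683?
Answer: 134436792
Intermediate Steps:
(-8768 + 27432)*(9886 + G) = (-8768 + 27432)*(9886 - 2683) = 18664*7203 = 134436792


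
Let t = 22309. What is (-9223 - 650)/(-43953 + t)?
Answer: 9873/21644 ≈ 0.45615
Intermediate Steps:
(-9223 - 650)/(-43953 + t) = (-9223 - 650)/(-43953 + 22309) = -9873/(-21644) = -9873*(-1/21644) = 9873/21644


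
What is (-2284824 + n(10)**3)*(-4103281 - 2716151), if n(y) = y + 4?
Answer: 15562489378560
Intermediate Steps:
n(y) = 4 + y
(-2284824 + n(10)**3)*(-4103281 - 2716151) = (-2284824 + (4 + 10)**3)*(-4103281 - 2716151) = (-2284824 + 14**3)*(-6819432) = (-2284824 + 2744)*(-6819432) = -2282080*(-6819432) = 15562489378560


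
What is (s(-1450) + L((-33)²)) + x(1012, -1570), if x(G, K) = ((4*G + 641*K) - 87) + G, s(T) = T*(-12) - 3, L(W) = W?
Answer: -982911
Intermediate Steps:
s(T) = -3 - 12*T (s(T) = -12*T - 3 = -3 - 12*T)
x(G, K) = -87 + 5*G + 641*K (x(G, K) = (-87 + 4*G + 641*K) + G = -87 + 5*G + 641*K)
(s(-1450) + L((-33)²)) + x(1012, -1570) = ((-3 - 12*(-1450)) + (-33)²) + (-87 + 5*1012 + 641*(-1570)) = ((-3 + 17400) + 1089) + (-87 + 5060 - 1006370) = (17397 + 1089) - 1001397 = 18486 - 1001397 = -982911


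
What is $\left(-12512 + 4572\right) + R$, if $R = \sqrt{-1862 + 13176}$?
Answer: $-7940 + \sqrt{11314} \approx -7833.6$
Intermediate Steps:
$R = \sqrt{11314} \approx 106.37$
$\left(-12512 + 4572\right) + R = \left(-12512 + 4572\right) + \sqrt{11314} = -7940 + \sqrt{11314}$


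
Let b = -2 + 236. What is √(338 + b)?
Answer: 2*√143 ≈ 23.917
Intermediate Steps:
b = 234
√(338 + b) = √(338 + 234) = √572 = 2*√143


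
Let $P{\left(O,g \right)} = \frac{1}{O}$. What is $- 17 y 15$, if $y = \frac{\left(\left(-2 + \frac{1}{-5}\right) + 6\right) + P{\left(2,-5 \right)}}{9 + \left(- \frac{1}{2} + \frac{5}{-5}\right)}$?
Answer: $- \frac{731}{5} \approx -146.2$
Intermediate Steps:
$y = \frac{43}{75}$ ($y = \frac{\left(\left(-2 + \frac{1}{-5}\right) + 6\right) + \frac{1}{2}}{9 + \left(- \frac{1}{2} + \frac{5}{-5}\right)} = \frac{\left(\left(-2 - \frac{1}{5}\right) + 6\right) + \frac{1}{2}}{9 + \left(\left(-1\right) \frac{1}{2} + 5 \left(- \frac{1}{5}\right)\right)} = \frac{\left(- \frac{11}{5} + 6\right) + \frac{1}{2}}{9 - \frac{3}{2}} = \frac{\frac{19}{5} + \frac{1}{2}}{9 - \frac{3}{2}} = \frac{43}{10 \cdot \frac{15}{2}} = \frac{43}{10} \cdot \frac{2}{15} = \frac{43}{75} \approx 0.57333$)
$- 17 y 15 = \left(-17\right) \frac{43}{75} \cdot 15 = \left(- \frac{731}{75}\right) 15 = - \frac{731}{5}$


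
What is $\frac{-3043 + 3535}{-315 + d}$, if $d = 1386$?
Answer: $\frac{164}{357} \approx 0.45938$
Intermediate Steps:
$\frac{-3043 + 3535}{-315 + d} = \frac{-3043 + 3535}{-315 + 1386} = \frac{492}{1071} = 492 \cdot \frac{1}{1071} = \frac{164}{357}$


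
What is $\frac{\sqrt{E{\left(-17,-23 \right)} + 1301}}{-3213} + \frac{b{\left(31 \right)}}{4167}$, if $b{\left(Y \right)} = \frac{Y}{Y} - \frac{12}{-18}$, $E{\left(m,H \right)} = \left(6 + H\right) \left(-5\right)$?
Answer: $\frac{5}{12501} - \frac{\sqrt{154}}{1071} \approx -0.011187$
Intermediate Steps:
$E{\left(m,H \right)} = -30 - 5 H$
$b{\left(Y \right)} = \frac{5}{3}$ ($b{\left(Y \right)} = 1 - - \frac{2}{3} = 1 + \frac{2}{3} = \frac{5}{3}$)
$\frac{\sqrt{E{\left(-17,-23 \right)} + 1301}}{-3213} + \frac{b{\left(31 \right)}}{4167} = \frac{\sqrt{\left(-30 - -115\right) + 1301}}{-3213} + \frac{5}{3 \cdot 4167} = \sqrt{\left(-30 + 115\right) + 1301} \left(- \frac{1}{3213}\right) + \frac{5}{3} \cdot \frac{1}{4167} = \sqrt{85 + 1301} \left(- \frac{1}{3213}\right) + \frac{5}{12501} = \sqrt{1386} \left(- \frac{1}{3213}\right) + \frac{5}{12501} = 3 \sqrt{154} \left(- \frac{1}{3213}\right) + \frac{5}{12501} = - \frac{\sqrt{154}}{1071} + \frac{5}{12501} = \frac{5}{12501} - \frac{\sqrt{154}}{1071}$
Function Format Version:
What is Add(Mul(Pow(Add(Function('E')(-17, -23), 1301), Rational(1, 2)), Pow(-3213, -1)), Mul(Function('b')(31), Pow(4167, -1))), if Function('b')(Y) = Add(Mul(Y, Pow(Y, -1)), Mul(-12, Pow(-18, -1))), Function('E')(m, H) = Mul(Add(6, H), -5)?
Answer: Add(Rational(5, 12501), Mul(Rational(-1, 1071), Pow(154, Rational(1, 2)))) ≈ -0.011187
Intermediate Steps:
Function('E')(m, H) = Add(-30, Mul(-5, H))
Function('b')(Y) = Rational(5, 3) (Function('b')(Y) = Add(1, Mul(-12, Rational(-1, 18))) = Add(1, Rational(2, 3)) = Rational(5, 3))
Add(Mul(Pow(Add(Function('E')(-17, -23), 1301), Rational(1, 2)), Pow(-3213, -1)), Mul(Function('b')(31), Pow(4167, -1))) = Add(Mul(Pow(Add(Add(-30, Mul(-5, -23)), 1301), Rational(1, 2)), Pow(-3213, -1)), Mul(Rational(5, 3), Pow(4167, -1))) = Add(Mul(Pow(Add(Add(-30, 115), 1301), Rational(1, 2)), Rational(-1, 3213)), Mul(Rational(5, 3), Rational(1, 4167))) = Add(Mul(Pow(Add(85, 1301), Rational(1, 2)), Rational(-1, 3213)), Rational(5, 12501)) = Add(Mul(Pow(1386, Rational(1, 2)), Rational(-1, 3213)), Rational(5, 12501)) = Add(Mul(Mul(3, Pow(154, Rational(1, 2))), Rational(-1, 3213)), Rational(5, 12501)) = Add(Mul(Rational(-1, 1071), Pow(154, Rational(1, 2))), Rational(5, 12501)) = Add(Rational(5, 12501), Mul(Rational(-1, 1071), Pow(154, Rational(1, 2))))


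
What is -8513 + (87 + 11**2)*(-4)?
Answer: -9345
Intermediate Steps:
-8513 + (87 + 11**2)*(-4) = -8513 + (87 + 121)*(-4) = -8513 + 208*(-4) = -8513 - 832 = -9345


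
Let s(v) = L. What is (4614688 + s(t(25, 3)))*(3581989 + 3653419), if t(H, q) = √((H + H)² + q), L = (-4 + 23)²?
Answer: 33391762454992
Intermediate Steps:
L = 361 (L = 19² = 361)
t(H, q) = √(q + 4*H²) (t(H, q) = √((2*H)² + q) = √(4*H² + q) = √(q + 4*H²))
s(v) = 361
(4614688 + s(t(25, 3)))*(3581989 + 3653419) = (4614688 + 361)*(3581989 + 3653419) = 4615049*7235408 = 33391762454992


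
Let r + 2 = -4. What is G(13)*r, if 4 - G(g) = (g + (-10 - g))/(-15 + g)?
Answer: 6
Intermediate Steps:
G(g) = 4 + 10/(-15 + g) (G(g) = 4 - (g + (-10 - g))/(-15 + g) = 4 - (-10)/(-15 + g) = 4 + 10/(-15 + g))
r = -6 (r = -2 - 4 = -6)
G(13)*r = (2*(-25 + 2*13)/(-15 + 13))*(-6) = (2*(-25 + 26)/(-2))*(-6) = (2*(-1/2)*1)*(-6) = -1*(-6) = 6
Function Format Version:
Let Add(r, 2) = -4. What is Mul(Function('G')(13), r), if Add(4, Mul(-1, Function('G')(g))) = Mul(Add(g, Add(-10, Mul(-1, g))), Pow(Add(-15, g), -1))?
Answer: 6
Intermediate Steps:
Function('G')(g) = Add(4, Mul(10, Pow(Add(-15, g), -1))) (Function('G')(g) = Add(4, Mul(-1, Mul(Add(g, Add(-10, Mul(-1, g))), Pow(Add(-15, g), -1)))) = Add(4, Mul(-1, Mul(-10, Pow(Add(-15, g), -1)))) = Add(4, Mul(10, Pow(Add(-15, g), -1))))
r = -6 (r = Add(-2, -4) = -6)
Mul(Function('G')(13), r) = Mul(Mul(2, Pow(Add(-15, 13), -1), Add(-25, Mul(2, 13))), -6) = Mul(Mul(2, Pow(-2, -1), Add(-25, 26)), -6) = Mul(Mul(2, Rational(-1, 2), 1), -6) = Mul(-1, -6) = 6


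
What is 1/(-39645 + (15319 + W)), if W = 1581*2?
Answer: -1/21164 ≈ -4.7250e-5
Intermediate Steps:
W = 3162
1/(-39645 + (15319 + W)) = 1/(-39645 + (15319 + 3162)) = 1/(-39645 + 18481) = 1/(-21164) = -1/21164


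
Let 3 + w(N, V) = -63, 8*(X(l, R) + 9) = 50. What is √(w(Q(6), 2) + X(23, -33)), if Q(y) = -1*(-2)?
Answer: 5*I*√11/2 ≈ 8.2916*I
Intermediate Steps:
X(l, R) = -11/4 (X(l, R) = -9 + (⅛)*50 = -9 + 25/4 = -11/4)
Q(y) = 2
w(N, V) = -66 (w(N, V) = -3 - 63 = -66)
√(w(Q(6), 2) + X(23, -33)) = √(-66 - 11/4) = √(-275/4) = 5*I*√11/2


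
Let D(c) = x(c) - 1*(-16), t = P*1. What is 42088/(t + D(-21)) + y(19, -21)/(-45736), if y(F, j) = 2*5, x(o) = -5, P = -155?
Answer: -60154319/205812 ≈ -292.28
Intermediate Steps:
t = -155 (t = -155*1 = -155)
D(c) = 11 (D(c) = -5 - 1*(-16) = -5 + 16 = 11)
y(F, j) = 10
42088/(t + D(-21)) + y(19, -21)/(-45736) = 42088/(-155 + 11) + 10/(-45736) = 42088/(-144) + 10*(-1/45736) = 42088*(-1/144) - 5/22868 = -5261/18 - 5/22868 = -60154319/205812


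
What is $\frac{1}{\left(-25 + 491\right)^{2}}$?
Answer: $\frac{1}{217156} \approx 4.605 \cdot 10^{-6}$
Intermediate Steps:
$\frac{1}{\left(-25 + 491\right)^{2}} = \frac{1}{466^{2}} = \frac{1}{217156}$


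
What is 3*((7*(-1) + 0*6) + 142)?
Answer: 405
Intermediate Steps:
3*((7*(-1) + 0*6) + 142) = 3*((-7 + 0) + 142) = 3*(-7 + 142) = 3*135 = 405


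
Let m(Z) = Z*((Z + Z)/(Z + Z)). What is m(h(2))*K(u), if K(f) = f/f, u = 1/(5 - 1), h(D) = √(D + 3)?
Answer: √5 ≈ 2.2361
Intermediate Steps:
h(D) = √(3 + D)
m(Z) = Z (m(Z) = Z*((2*Z)/((2*Z))) = Z*((2*Z)*(1/(2*Z))) = Z*1 = Z)
u = ¼ (u = 1/4 = ¼ ≈ 0.25000)
K(f) = 1
m(h(2))*K(u) = √(3 + 2)*1 = √5*1 = √5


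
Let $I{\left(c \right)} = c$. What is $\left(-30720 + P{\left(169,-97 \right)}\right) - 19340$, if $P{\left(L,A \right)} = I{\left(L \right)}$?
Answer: $-49891$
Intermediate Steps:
$P{\left(L,A \right)} = L$
$\left(-30720 + P{\left(169,-97 \right)}\right) - 19340 = \left(-30720 + 169\right) - 19340 = -30551 - 19340 = -49891$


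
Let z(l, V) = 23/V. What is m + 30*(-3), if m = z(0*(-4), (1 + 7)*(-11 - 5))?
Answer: -11543/128 ≈ -90.180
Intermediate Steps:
m = -23/128 (m = 23/(((1 + 7)*(-11 - 5))) = 23/((8*(-16))) = 23/(-128) = 23*(-1/128) = -23/128 ≈ -0.17969)
m + 30*(-3) = -23/128 + 30*(-3) = -23/128 - 90 = -11543/128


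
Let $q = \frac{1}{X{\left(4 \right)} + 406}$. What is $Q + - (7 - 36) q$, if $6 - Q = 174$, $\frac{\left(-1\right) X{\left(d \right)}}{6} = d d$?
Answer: $- \frac{52051}{310} \approx -167.91$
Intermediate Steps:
$X{\left(d \right)} = - 6 d^{2}$ ($X{\left(d \right)} = - 6 d d = - 6 d^{2}$)
$q = \frac{1}{310}$ ($q = \frac{1}{- 6 \cdot 4^{2} + 406} = \frac{1}{\left(-6\right) 16 + 406} = \frac{1}{-96 + 406} = \frac{1}{310} \approx 0.0032258$)
$Q = -168$ ($Q = 6 - 174 = -168$)
$Q + - (7 - 36) q = -168 + - (7 - 36) \frac{1}{310} = -168 + \left(-1\right) \left(-29\right) \frac{1}{310} = -168 + 29 \cdot \frac{1}{310} = -168 + \frac{29}{310} = - \frac{52051}{310}$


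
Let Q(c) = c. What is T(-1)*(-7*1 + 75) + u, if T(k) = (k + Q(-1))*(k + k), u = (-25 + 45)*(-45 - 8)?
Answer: -788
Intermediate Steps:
u = -1060 (u = 20*(-53) = -1060)
T(k) = 2*k*(-1 + k) (T(k) = (k - 1)*(k + k) = (-1 + k)*(2*k) = 2*k*(-1 + k))
T(-1)*(-7*1 + 75) + u = (2*(-1)*(-1 - 1))*(-7*1 + 75) - 1060 = (2*(-1)*(-2))*(-7 + 75) - 1060 = 4*68 - 1060 = 272 - 1060 = -788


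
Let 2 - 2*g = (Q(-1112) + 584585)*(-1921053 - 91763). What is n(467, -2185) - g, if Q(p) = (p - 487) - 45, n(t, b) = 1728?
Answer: -586676484201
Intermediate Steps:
Q(p) = -532 + p (Q(p) = (-487 + p) - 45 = -532 + p)
g = 586676485929 (g = 1 - ((-532 - 1112) + 584585)*(-1921053 - 91763)/2 = 1 - (-1644 + 584585)*(-2012816)/2 = 1 - 582941*(-2012816)/2 = 1 - ½*(-1173352971856) = 1 + 586676485928 = 586676485929)
n(467, -2185) - g = 1728 - 1*586676485929 = 1728 - 586676485929 = -586676484201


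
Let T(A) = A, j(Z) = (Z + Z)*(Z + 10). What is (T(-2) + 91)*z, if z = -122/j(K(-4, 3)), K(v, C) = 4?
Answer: -5429/56 ≈ -96.946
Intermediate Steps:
j(Z) = 2*Z*(10 + Z) (j(Z) = (2*Z)*(10 + Z) = 2*Z*(10 + Z))
z = -61/56 (z = -122*1/(8*(10 + 4)) = -122/(2*4*14) = -122/112 = -122*1/112 = -61/56 ≈ -1.0893)
(T(-2) + 91)*z = (-2 + 91)*(-61/56) = 89*(-61/56) = -5429/56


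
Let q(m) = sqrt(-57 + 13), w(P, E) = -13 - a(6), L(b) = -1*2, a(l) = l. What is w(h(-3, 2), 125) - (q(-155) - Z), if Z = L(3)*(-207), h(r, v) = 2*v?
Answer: 395 - 2*I*sqrt(11) ≈ 395.0 - 6.6332*I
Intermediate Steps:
L(b) = -2
w(P, E) = -19 (w(P, E) = -13 - 1*6 = -13 - 6 = -19)
Z = 414 (Z = -2*(-207) = 414)
q(m) = 2*I*sqrt(11) (q(m) = sqrt(-44) = 2*I*sqrt(11))
w(h(-3, 2), 125) - (q(-155) - Z) = -19 - (2*I*sqrt(11) - 1*414) = -19 - (2*I*sqrt(11) - 414) = -19 - (-414 + 2*I*sqrt(11)) = -19 + (414 - 2*I*sqrt(11)) = 395 - 2*I*sqrt(11)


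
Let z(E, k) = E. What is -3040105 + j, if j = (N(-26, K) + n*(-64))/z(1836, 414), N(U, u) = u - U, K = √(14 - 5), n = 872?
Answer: -1860562853/612 ≈ -3.0401e+6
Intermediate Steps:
K = 3 (K = √9 = 3)
j = -18593/612 (j = ((3 - 1*(-26)) + 872*(-64))/1836 = ((3 + 26) - 55808)*(1/1836) = (29 - 55808)*(1/1836) = -55779*1/1836 = -18593/612 ≈ -30.381)
-3040105 + j = -3040105 - 18593/612 = -1860562853/612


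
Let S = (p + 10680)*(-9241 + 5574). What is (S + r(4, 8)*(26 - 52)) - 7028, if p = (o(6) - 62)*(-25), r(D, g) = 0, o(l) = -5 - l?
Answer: -45862863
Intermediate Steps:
p = 1825 (p = ((-5 - 1*6) - 62)*(-25) = ((-5 - 6) - 62)*(-25) = (-11 - 62)*(-25) = -73*(-25) = 1825)
S = -45855835 (S = (1825 + 10680)*(-9241 + 5574) = 12505*(-3667) = -45855835)
(S + r(4, 8)*(26 - 52)) - 7028 = (-45855835 + 0*(26 - 52)) - 7028 = (-45855835 + 0*(-26)) - 7028 = (-45855835 + 0) - 7028 = -45855835 - 7028 = -45862863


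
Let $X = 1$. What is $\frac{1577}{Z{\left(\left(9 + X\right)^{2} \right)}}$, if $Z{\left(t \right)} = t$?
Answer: $\frac{1577}{100} \approx 15.77$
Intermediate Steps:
$\frac{1577}{Z{\left(\left(9 + X\right)^{2} \right)}} = \frac{1577}{\left(9 + 1\right)^{2}} = \frac{1577}{10^{2}} = \frac{1577}{100}$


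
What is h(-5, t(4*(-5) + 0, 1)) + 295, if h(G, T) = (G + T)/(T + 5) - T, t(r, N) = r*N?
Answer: 950/3 ≈ 316.67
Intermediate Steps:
t(r, N) = N*r
h(G, T) = -T + (G + T)/(5 + T) (h(G, T) = (G + T)/(5 + T) - T = -T + (G + T)/(5 + T))
h(-5, t(4*(-5) + 0, 1)) + 295 = (-5 - (1*(4*(-5) + 0))**2 - 4*(4*(-5) + 0))/(5 + 1*(4*(-5) + 0)) + 295 = (-5 - (1*(-20 + 0))**2 - 4*(-20 + 0))/(5 + 1*(-20 + 0)) + 295 = (-5 - (1*(-20))**2 - 4*(-20))/(5 + 1*(-20)) + 295 = (-5 - 1*(-20)**2 - 4*(-20))/(5 - 20) + 295 = (-5 - 1*400 + 80)/(-15) + 295 = -(-5 - 400 + 80)/15 + 295 = -1/15*(-325) + 295 = 65/3 + 295 = 950/3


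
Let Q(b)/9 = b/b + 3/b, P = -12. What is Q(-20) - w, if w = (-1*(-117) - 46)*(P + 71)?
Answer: -83627/20 ≈ -4181.4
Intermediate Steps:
w = 4189 (w = (-1*(-117) - 46)*(-12 + 71) = (117 - 46)*59 = 71*59 = 4189)
Q(b) = 9 + 27/b (Q(b) = 9*(b/b + 3/b) = 9*(1 + 3/b) = 9 + 27/b)
Q(-20) - w = (9 + 27/(-20)) - 1*4189 = (9 + 27*(-1/20)) - 4189 = (9 - 27/20) - 4189 = 153/20 - 4189 = -83627/20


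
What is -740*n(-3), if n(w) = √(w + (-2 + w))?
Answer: -1480*I*√2 ≈ -2093.0*I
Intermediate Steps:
n(w) = √(-2 + 2*w)
-740*n(-3) = -740*√(-2 + 2*(-3)) = -740*√(-2 - 6) = -1480*I*√2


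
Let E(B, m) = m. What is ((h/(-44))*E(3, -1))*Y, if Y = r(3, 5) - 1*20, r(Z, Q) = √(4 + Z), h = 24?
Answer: -120/11 + 6*√7/11 ≈ -9.4660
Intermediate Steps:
Y = -20 + √7 (Y = √(4 + 3) - 1*20 = √7 - 20 = -20 + √7 ≈ -17.354)
((h/(-44))*E(3, -1))*Y = ((24/(-44))*(-1))*(-20 + √7) = ((24*(-1/44))*(-1))*(-20 + √7) = (-6/11*(-1))*(-20 + √7) = 6*(-20 + √7)/11 = -120/11 + 6*√7/11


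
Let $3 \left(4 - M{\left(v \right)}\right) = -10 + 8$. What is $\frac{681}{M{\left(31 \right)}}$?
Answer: $\frac{2043}{14} \approx 145.93$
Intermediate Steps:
$M{\left(v \right)} = \frac{14}{3}$ ($M{\left(v \right)} = 4 - \frac{-10 + 8}{3} = 4 - - \frac{2}{3} = 4 + \frac{2}{3} = \frac{14}{3}$)
$\frac{681}{M{\left(31 \right)}} = \frac{681}{\frac{14}{3}} = 681 \cdot \frac{3}{14} = \frac{2043}{14}$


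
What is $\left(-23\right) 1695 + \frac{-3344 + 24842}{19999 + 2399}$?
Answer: $- \frac{145527422}{3733} \approx -38984.0$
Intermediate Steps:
$\left(-23\right) 1695 + \frac{-3344 + 24842}{19999 + 2399} = -38985 + \frac{21498}{22398} = -38985 + 21498 \cdot \frac{1}{22398} = -38985 + \frac{3583}{3733} = - \frac{145527422}{3733}$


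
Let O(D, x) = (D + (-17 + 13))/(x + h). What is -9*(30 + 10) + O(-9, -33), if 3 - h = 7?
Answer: -13307/37 ≈ -359.65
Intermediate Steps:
h = -4 (h = 3 - 1*7 = 3 - 7 = -4)
O(D, x) = (-4 + D)/(-4 + x) (O(D, x) = (D + (-17 + 13))/(x - 4) = (D - 4)/(-4 + x) = (-4 + D)/(-4 + x))
-9*(30 + 10) + O(-9, -33) = -9*(30 + 10) + (-4 - 9)/(-4 - 33) = -9*40 - 13/(-37) = -360 - 1/37*(-13) = -360 + 13/37 = -13307/37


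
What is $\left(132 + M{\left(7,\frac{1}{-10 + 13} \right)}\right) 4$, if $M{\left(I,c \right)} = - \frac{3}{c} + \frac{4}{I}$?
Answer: $\frac{3460}{7} \approx 494.29$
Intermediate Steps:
$\left(132 + M{\left(7,\frac{1}{-10 + 13} \right)}\right) 4 = \left(132 + \left(- \frac{3}{\frac{1}{-10 + 13}} + \frac{4}{7}\right)\right) 4 = \left(132 + \left(- \frac{3}{\frac{1}{3}} + 4 \cdot \frac{1}{7}\right)\right) 4 = \left(132 + \left(- 3 \frac{1}{\frac{1}{3}} + \frac{4}{7}\right)\right) 4 = \left(132 + \left(\left(-3\right) 3 + \frac{4}{7}\right)\right) 4 = \left(132 + \left(-9 + \frac{4}{7}\right)\right) 4 = \left(132 - \frac{59}{7}\right) 4 = \frac{865}{7} \cdot 4 = \frac{3460}{7}$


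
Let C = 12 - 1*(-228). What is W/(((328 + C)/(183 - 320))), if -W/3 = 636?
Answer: 65349/142 ≈ 460.20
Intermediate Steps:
W = -1908 (W = -3*636 = -1908)
C = 240 (C = 12 + 228 = 240)
W/(((328 + C)/(183 - 320))) = -1908*(183 - 320)/(328 + 240) = -1908/(568/(-137)) = -1908/(568*(-1/137)) = -1908/(-568/137) = -1908*(-137/568) = 65349/142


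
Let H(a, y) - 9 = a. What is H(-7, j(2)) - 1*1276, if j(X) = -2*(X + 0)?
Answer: -1274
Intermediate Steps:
j(X) = -2*X
H(a, y) = 9 + a
H(-7, j(2)) - 1*1276 = (9 - 7) - 1*1276 = 2 - 1276 = -1274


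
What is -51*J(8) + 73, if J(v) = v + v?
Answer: -743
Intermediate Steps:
J(v) = 2*v
-51*J(8) + 73 = -102*8 + 73 = -51*16 + 73 = -816 + 73 = -743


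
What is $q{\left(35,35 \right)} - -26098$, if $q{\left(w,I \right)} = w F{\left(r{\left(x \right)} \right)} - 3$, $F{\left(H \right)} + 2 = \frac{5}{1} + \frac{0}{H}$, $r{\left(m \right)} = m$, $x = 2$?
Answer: $26200$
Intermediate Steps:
$F{\left(H \right)} = 3$ ($F{\left(H \right)} = -2 + \left(\frac{5}{1} + \frac{0}{H}\right) = -2 + \left(5 \cdot 1 + 0\right) = -2 + \left(5 + 0\right) = -2 + 5 = 3$)
$q{\left(w,I \right)} = -3 + 3 w$ ($q{\left(w,I \right)} = w 3 - 3 = 3 w - 3 = -3 + 3 w$)
$q{\left(35,35 \right)} - -26098 = \left(-3 + 3 \cdot 35\right) - -26098 = \left(-3 + 105\right) + 26098 = 102 + 26098 = 26200$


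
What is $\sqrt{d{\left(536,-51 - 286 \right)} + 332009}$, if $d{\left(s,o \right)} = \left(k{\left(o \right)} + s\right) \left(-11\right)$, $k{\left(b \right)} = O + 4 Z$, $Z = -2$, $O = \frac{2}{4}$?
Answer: $\frac{\sqrt{1304782}}{2} \approx 571.13$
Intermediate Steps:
$O = \frac{1}{2}$ ($O = 2 \cdot \frac{1}{4} = \frac{1}{2} \approx 0.5$)
$k{\left(b \right)} = - \frac{15}{2}$ ($k{\left(b \right)} = \frac{1}{2} + 4 \left(-2\right) = \frac{1}{2} - 8 = - \frac{15}{2}$)
$d{\left(s,o \right)} = \frac{165}{2} - 11 s$ ($d{\left(s,o \right)} = \left(- \frac{15}{2} + s\right) \left(-11\right) = \frac{165}{2} - 11 s$)
$\sqrt{d{\left(536,-51 - 286 \right)} + 332009} = \sqrt{\left(\frac{165}{2} - 5896\right) + 332009} = \sqrt{- \frac{11627}{2} + 332009} = \sqrt{\frac{652391}{2}} = \frac{\sqrt{1304782}}{2}$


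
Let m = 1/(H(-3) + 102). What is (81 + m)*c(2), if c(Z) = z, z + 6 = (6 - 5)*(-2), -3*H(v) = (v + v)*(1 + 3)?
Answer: -35644/55 ≈ -648.07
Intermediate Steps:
H(v) = -8*v/3 (H(v) = -(v + v)*(1 + 3)/3 = -2*v*4/3 = -8*v/3)
z = -8 (z = -6 + (6 - 5)*(-2) = -6 + 1*(-2) = -6 - 2 = -8)
c(Z) = -8
m = 1/110 (m = 1/(-8/3*(-3) + 102) = 1/(8 + 102) = 1/110 ≈ 0.0090909)
(81 + m)*c(2) = (81 + 1/110)*(-8) = (8911/110)*(-8) = -35644/55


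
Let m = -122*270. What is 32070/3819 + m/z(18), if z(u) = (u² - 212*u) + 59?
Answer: 78631390/4370209 ≈ 17.993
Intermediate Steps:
z(u) = 59 + u² - 212*u
m = -32940
32070/3819 + m/z(18) = 32070/3819 - 32940/(59 + 18² - 212*18) = 32070*(1/3819) - 32940/(59 + 324 - 3816) = 10690/1273 - 32940/(-3433) = 10690/1273 - 32940*(-1/3433) = 10690/1273 + 32940/3433 = 78631390/4370209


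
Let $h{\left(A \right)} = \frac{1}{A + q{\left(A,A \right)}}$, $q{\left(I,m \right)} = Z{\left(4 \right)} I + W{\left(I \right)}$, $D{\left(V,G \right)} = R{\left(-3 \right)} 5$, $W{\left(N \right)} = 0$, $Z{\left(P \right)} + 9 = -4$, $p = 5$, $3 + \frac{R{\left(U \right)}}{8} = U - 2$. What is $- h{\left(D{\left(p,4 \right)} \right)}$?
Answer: $- \frac{1}{3840} \approx -0.00026042$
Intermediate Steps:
$R{\left(U \right)} = -40 + 8 U$ ($R{\left(U \right)} = -24 + 8 \left(U - 2\right) = -24 + 8 \left(-2 + U\right) = -24 + \left(-16 + 8 U\right) = -40 + 8 U$)
$Z{\left(P \right)} = -13$ ($Z{\left(P \right)} = -9 - 4 = -13$)
$D{\left(V,G \right)} = -320$ ($D{\left(V,G \right)} = \left(-40 + 8 \left(-3\right)\right) 5 = \left(-40 - 24\right) 5 = \left(-64\right) 5 = -320$)
$q{\left(I,m \right)} = - 13 I$ ($q{\left(I,m \right)} = - 13 I + 0 = - 13 I$)
$h{\left(A \right)} = - \frac{1}{12 A}$ ($h{\left(A \right)} = \frac{1}{A - 13 A} = \frac{1}{\left(-12\right) A} = - \frac{1}{12 A}$)
$- h{\left(D{\left(p,4 \right)} \right)} = - \frac{-1}{12 \left(-320\right)} = - \frac{\left(-1\right) \left(-1\right)}{12 \cdot 320} = \left(-1\right) \frac{1}{3840} = - \frac{1}{3840}$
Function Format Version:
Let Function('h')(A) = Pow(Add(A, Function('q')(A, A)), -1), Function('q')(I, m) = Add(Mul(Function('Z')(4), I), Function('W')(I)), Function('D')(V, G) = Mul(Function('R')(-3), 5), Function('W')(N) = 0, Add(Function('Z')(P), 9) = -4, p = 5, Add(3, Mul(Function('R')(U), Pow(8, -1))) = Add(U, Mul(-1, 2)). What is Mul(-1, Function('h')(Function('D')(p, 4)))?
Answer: Rational(-1, 3840) ≈ -0.00026042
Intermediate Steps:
Function('R')(U) = Add(-40, Mul(8, U)) (Function('R')(U) = Add(-24, Mul(8, Add(U, Mul(-1, 2)))) = Add(-24, Mul(8, Add(U, -2))) = Add(-24, Mul(8, Add(-2, U))) = Add(-24, Add(-16, Mul(8, U))) = Add(-40, Mul(8, U)))
Function('Z')(P) = -13 (Function('Z')(P) = Add(-9, -4) = -13)
Function('D')(V, G) = -320 (Function('D')(V, G) = Mul(Add(-40, Mul(8, -3)), 5) = Mul(Add(-40, -24), 5) = Mul(-64, 5) = -320)
Function('q')(I, m) = Mul(-13, I) (Function('q')(I, m) = Add(Mul(-13, I), 0) = Mul(-13, I))
Function('h')(A) = Mul(Rational(-1, 12), Pow(A, -1)) (Function('h')(A) = Pow(Add(A, Mul(-13, A)), -1) = Pow(Mul(-12, A), -1) = Mul(Rational(-1, 12), Pow(A, -1)))
Mul(-1, Function('h')(Function('D')(p, 4))) = Mul(-1, Mul(Rational(-1, 12), Pow(-320, -1))) = Mul(-1, Mul(Rational(-1, 12), Rational(-1, 320))) = Mul(-1, Rational(1, 3840)) = Rational(-1, 3840)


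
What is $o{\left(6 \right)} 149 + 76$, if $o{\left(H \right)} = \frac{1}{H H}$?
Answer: $\frac{2885}{36} \approx 80.139$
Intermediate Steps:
$o{\left(H \right)} = \frac{1}{H^{2}}$
$o{\left(6 \right)} 149 + 76 = \frac{1}{36} \cdot 149 + 76 = \frac{149}{36} + 76 = \frac{2885}{36}$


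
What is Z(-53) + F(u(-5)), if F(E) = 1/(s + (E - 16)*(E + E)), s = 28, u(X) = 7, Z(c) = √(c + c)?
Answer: -1/98 + I*√106 ≈ -0.010204 + 10.296*I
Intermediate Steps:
Z(c) = √2*√c (Z(c) = √(2*c) = √2*√c)
F(E) = 1/(28 + 2*E*(-16 + E)) (F(E) = 1/(28 + (E - 16)*(E + E)) = 1/(28 + (-16 + E)*(2*E)) = 1/(28 + 2*E*(-16 + E)))
Z(-53) + F(u(-5)) = √2*√(-53) + 1/(2*(14 + 7² - 16*7)) = √2*(I*√53) + 1/(2*(14 + 49 - 112)) = I*√106 + (½)/(-49) = I*√106 + (½)*(-1/49) = I*√106 - 1/98 = -1/98 + I*√106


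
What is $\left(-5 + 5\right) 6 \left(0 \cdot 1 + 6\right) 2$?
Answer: $0$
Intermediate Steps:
$\left(-5 + 5\right) 6 \left(0 \cdot 1 + 6\right) 2 = 0 \cdot 6 \left(0 + 6\right) 2 = 0 \cdot 6 \cdot 2 = 0 \cdot 2 = 0$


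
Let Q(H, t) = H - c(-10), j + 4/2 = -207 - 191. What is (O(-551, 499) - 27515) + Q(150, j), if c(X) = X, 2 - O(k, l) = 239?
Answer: -27592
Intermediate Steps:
j = -400 (j = -2 + (-207 - 191) = -2 - 398 = -400)
O(k, l) = -237 (O(k, l) = 2 - 1*239 = 2 - 239 = -237)
Q(H, t) = 10 + H (Q(H, t) = H - 1*(-10) = H + 10 = 10 + H)
(O(-551, 499) - 27515) + Q(150, j) = (-237 - 27515) + (10 + 150) = -27752 + 160 = -27592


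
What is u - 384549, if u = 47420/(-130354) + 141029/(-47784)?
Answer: -1197656563072405/3114417768 ≈ -3.8455e+5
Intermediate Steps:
u = -10324805773/3114417768 (u = 47420*(-1/130354) + 141029*(-1/47784) = -23710/65177 - 141029/47784 = -10324805773/3114417768 ≈ -3.3152)
u - 384549 = -10324805773/3114417768 - 384549 = -1197656563072405/3114417768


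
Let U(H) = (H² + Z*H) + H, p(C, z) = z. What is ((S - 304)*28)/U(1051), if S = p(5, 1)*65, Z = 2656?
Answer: -1673/974277 ≈ -0.0017172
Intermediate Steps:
U(H) = H² + 2657*H (U(H) = (H² + 2656*H) + H = H² + 2657*H)
S = 65 (S = 1*65 = 65)
((S - 304)*28)/U(1051) = ((65 - 304)*28)/((1051*(2657 + 1051))) = (-239*28)/((1051*3708)) = -6692/3897108 = -6692*1/3897108 = -1673/974277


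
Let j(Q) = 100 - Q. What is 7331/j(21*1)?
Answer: 7331/79 ≈ 92.797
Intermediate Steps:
7331/j(21*1) = 7331/(100 - 21) = 7331/79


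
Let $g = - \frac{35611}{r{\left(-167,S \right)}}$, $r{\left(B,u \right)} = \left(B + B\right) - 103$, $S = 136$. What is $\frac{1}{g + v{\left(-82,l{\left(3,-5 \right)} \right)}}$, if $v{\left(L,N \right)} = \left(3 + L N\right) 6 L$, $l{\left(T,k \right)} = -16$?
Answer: $- \frac{437}{282694649} \approx -1.5458 \cdot 10^{-6}$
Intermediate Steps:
$v{\left(L,N \right)} = L \left(18 + 6 L N\right)$ ($v{\left(L,N \right)} = \left(18 + 6 L N\right) L = L \left(18 + 6 L N\right)$)
$r{\left(B,u \right)} = -103 + 2 B$ ($r{\left(B,u \right)} = 2 B - 103 = -103 + 2 B$)
$g = \frac{35611}{437}$ ($g = - \frac{35611}{-103 + 2 \left(-167\right)} = - \frac{35611}{-103 - 334} = - \frac{35611}{-437} = \left(-35611\right) \left(- \frac{1}{437}\right) = \frac{35611}{437} \approx 81.49$)
$\frac{1}{g + v{\left(-82,l{\left(3,-5 \right)} \right)}} = \frac{1}{\frac{35611}{437} + 6 \left(-82\right) \left(3 - -1312\right)} = \frac{1}{\frac{35611}{437} + 6 \left(-82\right) \left(3 + 1312\right)} = \frac{1}{\frac{35611}{437} + 6 \left(-82\right) 1315} = \frac{1}{\frac{35611}{437} - 646980} = \frac{1}{- \frac{282694649}{437}} = - \frac{437}{282694649}$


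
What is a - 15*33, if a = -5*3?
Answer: -510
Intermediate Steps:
a = -15
a - 15*33 = -15 - 15*33 = -15 - 495 = -510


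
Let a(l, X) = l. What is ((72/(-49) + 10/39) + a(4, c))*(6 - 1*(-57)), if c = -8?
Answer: 15978/91 ≈ 175.58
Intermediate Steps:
((72/(-49) + 10/39) + a(4, c))*(6 - 1*(-57)) = ((72/(-49) + 10/39) + 4)*(6 - 1*(-57)) = ((72*(-1/49) + 10*(1/39)) + 4)*(6 + 57) = ((-72/49 + 10/39) + 4)*63 = (-2318/1911 + 4)*63 = (5326/1911)*63 = 15978/91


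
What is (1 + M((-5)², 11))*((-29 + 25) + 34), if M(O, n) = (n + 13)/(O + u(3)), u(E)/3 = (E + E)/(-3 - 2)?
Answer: 6810/107 ≈ 63.645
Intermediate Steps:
u(E) = -6*E/5 (u(E) = 3*((E + E)/(-3 - 2)) = 3*((2*E)/(-5)) = 3*((2*E)*(-⅕)) = 3*(-2*E/5) = -6*E/5)
M(O, n) = (13 + n)/(-18/5 + O) (M(O, n) = (n + 13)/(O - 6/5*3) = (13 + n)/(O - 18/5) = (13 + n)/(-18/5 + O))
(1 + M((-5)², 11))*((-29 + 25) + 34) = (1 + 5*(13 + 11)/(-18 + 5*(-5)²))*((-29 + 25) + 34) = (1 + 5*24/(-18 + 5*25))*(-4 + 34) = (1 + 5*24/(-18 + 125))*30 = (1 + 5*24/107)*30 = (1 + 5*(1/107)*24)*30 = (1 + 120/107)*30 = (227/107)*30 = 6810/107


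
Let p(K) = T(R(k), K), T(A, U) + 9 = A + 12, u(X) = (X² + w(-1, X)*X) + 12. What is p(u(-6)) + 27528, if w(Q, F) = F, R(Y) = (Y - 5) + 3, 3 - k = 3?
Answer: 27529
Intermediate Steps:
k = 0 (k = 3 - 1*3 = 3 - 3 = 0)
R(Y) = -2 + Y (R(Y) = (-5 + Y) + 3 = -2 + Y)
u(X) = 12 + 2*X² (u(X) = (X² + X*X) + 12 = (X² + X²) + 12 = 2*X² + 12 = 12 + 2*X²)
T(A, U) = 3 + A (T(A, U) = -9 + (A + 12) = -9 + (12 + A) = 3 + A)
p(K) = 1 (p(K) = 3 + (-2 + 0) = 3 - 2 = 1)
p(u(-6)) + 27528 = 1 + 27528 = 27529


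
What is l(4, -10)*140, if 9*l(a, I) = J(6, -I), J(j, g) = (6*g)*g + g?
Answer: 85400/9 ≈ 9488.9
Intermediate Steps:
J(j, g) = g + 6*g² (J(j, g) = 6*g² + g = g + 6*g²)
l(a, I) = -I*(1 - 6*I)/9 (l(a, I) = ((-I)*(1 + 6*(-I)))/9 = ((-I)*(1 - 6*I))/9 = (-I*(1 - 6*I))/9 = -I*(1 - 6*I)/9)
l(4, -10)*140 = ((⅑)*(-10)*(-1 + 6*(-10)))*140 = ((⅑)*(-10)*(-1 - 60))*140 = ((⅑)*(-10)*(-61))*140 = (610/9)*140 = 85400/9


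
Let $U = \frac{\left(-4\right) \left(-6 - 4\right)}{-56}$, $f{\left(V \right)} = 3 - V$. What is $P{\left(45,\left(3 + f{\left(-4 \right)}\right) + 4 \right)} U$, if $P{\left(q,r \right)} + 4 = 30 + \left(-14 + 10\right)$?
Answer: $- \frac{110}{7} \approx -15.714$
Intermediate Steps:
$P{\left(q,r \right)} = 22$ ($P{\left(q,r \right)} = -4 + \left(30 + \left(-14 + 10\right)\right) = -4 + \left(30 - 4\right) = -4 + 26 = 22$)
$U = - \frac{5}{7}$ ($U = \left(-4\right) \left(-10\right) \left(- \frac{1}{56}\right) = 40 \left(- \frac{1}{56}\right) = - \frac{5}{7} \approx -0.71429$)
$P{\left(45,\left(3 + f{\left(-4 \right)}\right) + 4 \right)} U = 22 \left(- \frac{5}{7}\right) = - \frac{110}{7}$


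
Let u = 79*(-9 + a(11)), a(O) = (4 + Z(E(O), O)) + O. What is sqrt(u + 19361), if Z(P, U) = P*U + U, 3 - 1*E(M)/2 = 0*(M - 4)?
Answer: sqrt(25918) ≈ 160.99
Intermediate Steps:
E(M) = 6 (E(M) = 6 - 0*(M - 4) = 6 - 0*(-4 + M) = 6 - 2*0 = 6 + 0 = 6)
Z(P, U) = U + P*U
a(O) = 4 + 8*O (a(O) = (4 + O*(1 + 6)) + O = (4 + O*7) + O = (4 + 7*O) + O = 4 + 8*O)
u = 6557 (u = 79*(-9 + (4 + 8*11)) = 79*(-9 + (4 + 88)) = 79*(-9 + 92) = 79*83 = 6557)
sqrt(u + 19361) = sqrt(6557 + 19361) = sqrt(25918)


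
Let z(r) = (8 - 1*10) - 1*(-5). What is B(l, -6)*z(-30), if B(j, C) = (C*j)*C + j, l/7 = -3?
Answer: -2331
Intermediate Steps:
l = -21 (l = 7*(-3) = -21)
z(r) = 3 (z(r) = (8 - 10) + 5 = -2 + 5 = 3)
B(j, C) = j + j*C**2 (B(j, C) = j*C**2 + j = j + j*C**2)
B(l, -6)*z(-30) = -21*(1 + (-6)**2)*3 = -21*(1 + 36)*3 = -21*37*3 = -777*3 = -2331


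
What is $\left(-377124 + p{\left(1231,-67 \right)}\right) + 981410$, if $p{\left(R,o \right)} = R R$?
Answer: $2119647$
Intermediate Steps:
$p{\left(R,o \right)} = R^{2}$
$\left(-377124 + p{\left(1231,-67 \right)}\right) + 981410 = \left(-377124 + 1231^{2}\right) + 981410 = \left(-377124 + 1515361\right) + 981410 = 1138237 + 981410 = 2119647$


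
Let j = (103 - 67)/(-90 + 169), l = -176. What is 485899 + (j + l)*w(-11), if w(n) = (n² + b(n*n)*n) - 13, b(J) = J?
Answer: 55346585/79 ≈ 7.0059e+5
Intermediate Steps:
j = 36/79 ≈ 0.45570
w(n) = -13 + n² + n³ (w(n) = (n² + (n*n)*n) - 13 = (n² + n²*n) - 13 = (n² + n³) - 13 = -13 + n² + n³)
485899 + (j + l)*w(-11) = 485899 + (36/79 - 176)*(-13 + (-11)² + (-11)³) = 485899 - 13868*(-13 + 121 - 1331)/79 = 485899 - 13868/79*(-1223) = 485899 + 16960564/79 = 55346585/79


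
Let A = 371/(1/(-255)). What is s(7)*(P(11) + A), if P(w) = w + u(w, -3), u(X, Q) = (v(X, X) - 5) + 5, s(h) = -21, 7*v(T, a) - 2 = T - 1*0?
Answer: 1986435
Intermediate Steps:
v(T, a) = 2/7 + T/7 (v(T, a) = 2/7 + (T - 1*0)/7 = 2/7 + (T + 0)/7 = 2/7 + T/7)
u(X, Q) = 2/7 + X/7 (u(X, Q) = ((2/7 + X/7) - 5) + 5 = (-33/7 + X/7) + 5 = 2/7 + X/7)
P(w) = 2/7 + 8*w/7 (P(w) = w + (2/7 + w/7) = 2/7 + 8*w/7)
A = -94605 (A = 371/(-1/255) = 371*(-255) = -94605)
s(7)*(P(11) + A) = -21*((2/7 + (8/7)*11) - 94605) = -21*((2/7 + 88/7) - 94605) = -21*(90/7 - 94605) = -21*(-662145/7) = 1986435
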